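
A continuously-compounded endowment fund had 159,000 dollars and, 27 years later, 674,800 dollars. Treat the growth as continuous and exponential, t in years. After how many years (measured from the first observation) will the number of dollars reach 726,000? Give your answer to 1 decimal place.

t ≈ 28.4 years

r = ln(674800/159000) / 27 ≈ 0.053537 per year
t = ln(726000/159000) / r = 1.51865 / 0.053537 ≈ 28.366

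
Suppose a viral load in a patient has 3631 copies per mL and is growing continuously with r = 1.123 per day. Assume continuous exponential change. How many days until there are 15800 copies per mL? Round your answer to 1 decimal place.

15800 = 3631 · e^(1.123·t)
t = ln(15800/3631) / 1.123 = ln(4.35142) / 1.123 = 1.4705 / 1.123

t ≈ 1.3 days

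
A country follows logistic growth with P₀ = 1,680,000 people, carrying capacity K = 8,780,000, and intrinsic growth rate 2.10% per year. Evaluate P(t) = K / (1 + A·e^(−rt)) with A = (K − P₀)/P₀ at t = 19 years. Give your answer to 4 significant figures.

≈ 2,289,000 people

A = (8780000 − 1680000)/1680000 = 4.22619
P(19) = 8780000 / (1 + 4.22619·e^(−0.021·19)) = 8780000 / (1 + 4.22619·0.670991)
= 8780000 / 3.83573 ≈ 2289000.97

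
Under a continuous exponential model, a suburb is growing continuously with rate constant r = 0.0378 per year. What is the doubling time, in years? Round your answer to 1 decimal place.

doubling time ≈ 18.3 years

doubling time = ln(2) / |r| = 0.69315 / 0.0378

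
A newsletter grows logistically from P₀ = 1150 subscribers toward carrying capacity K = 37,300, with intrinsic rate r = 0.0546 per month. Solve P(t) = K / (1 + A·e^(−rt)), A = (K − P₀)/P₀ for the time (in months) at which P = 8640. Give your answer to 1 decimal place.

t ≈ 41.2 months

A = (37300 − 1150)/1150 = 31.43478
8640 = 37300/(1 + 31.43478·e^(−0.0546t)) → 1 + 31.43478·e^(−0.0546t) = 4.31713
e^(−0.0546t) = 0.105524 → t = ln(9.4765)/0.0546 = 2.24882/0.0546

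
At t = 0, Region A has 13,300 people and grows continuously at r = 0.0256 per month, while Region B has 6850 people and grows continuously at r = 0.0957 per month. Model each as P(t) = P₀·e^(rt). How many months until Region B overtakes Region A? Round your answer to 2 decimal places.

13300·e^(0.0256t) = 6850·e^(0.0957t)
13300/6850 = e^((0.0957 − 0.0256)t) → ln(1.94161) = 0.0701·t
t = 0.66352 / 0.0701

t ≈ 9.47 months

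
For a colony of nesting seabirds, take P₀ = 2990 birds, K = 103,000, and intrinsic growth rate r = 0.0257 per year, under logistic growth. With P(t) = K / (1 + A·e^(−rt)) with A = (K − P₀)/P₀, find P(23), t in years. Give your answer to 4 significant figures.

≈ 5,276 birds

A = (103000 − 2990)/2990 = 33.44816
P(23) = 103000 / (1 + 33.44816·e^(−0.0257·23)) = 103000 / (1 + 33.44816·0.553718)
= 103000 / 19.52084 ≈ 5276.41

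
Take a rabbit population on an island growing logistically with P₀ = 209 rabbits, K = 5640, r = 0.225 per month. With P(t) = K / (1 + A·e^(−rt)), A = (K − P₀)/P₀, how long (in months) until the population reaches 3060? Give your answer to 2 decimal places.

A = (5640 − 209)/209 = 25.98565
3060 = 5640/(1 + 25.98565·e^(−0.225t)) → 1 + 25.98565·e^(−0.225t) = 1.84314
e^(−0.225t) = 0.032446 → t = ln(30.82018)/0.225 = 3.42817/0.225

t ≈ 15.24 months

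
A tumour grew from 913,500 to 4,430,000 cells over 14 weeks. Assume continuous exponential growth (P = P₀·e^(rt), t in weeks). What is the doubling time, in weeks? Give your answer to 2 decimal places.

doubling time ≈ 6.15 weeks

r = ln(4430000/913500) / 14 = ln(4.84948) / 14 ≈ 0.112777 per week
doubling time = ln 2 / |r| = 0.69315 / 0.112777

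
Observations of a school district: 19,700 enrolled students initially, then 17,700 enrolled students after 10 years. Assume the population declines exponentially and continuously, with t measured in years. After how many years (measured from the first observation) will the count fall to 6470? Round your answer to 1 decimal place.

t ≈ 104.0 years

r = ln(17700/19700) / 10 ≈ -0.010705 per year
t = ln(6470/19700) / r = -1.11344 / -0.010705 ≈ 104.008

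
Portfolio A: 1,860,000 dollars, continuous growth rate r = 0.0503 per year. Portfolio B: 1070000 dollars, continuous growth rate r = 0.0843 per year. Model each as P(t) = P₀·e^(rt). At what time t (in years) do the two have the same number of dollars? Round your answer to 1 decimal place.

1860000·e^(0.0503t) = 1070000·e^(0.0843t)
1860000/1070000 = e^((0.0843 − 0.0503)t) → ln(1.73832) = 0.034·t
t = 0.55292 / 0.034

t ≈ 16.3 years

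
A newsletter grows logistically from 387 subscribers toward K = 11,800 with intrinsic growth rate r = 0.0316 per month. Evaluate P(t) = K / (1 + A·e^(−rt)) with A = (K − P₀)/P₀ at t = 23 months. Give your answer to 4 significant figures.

≈ 773.4 subscribers

A = (11800 − 387)/387 = 29.49096
P(23) = 11800 / (1 + 29.49096·e^(−0.0316·23)) = 11800 / (1 + 29.49096·0.483454)
= 11800 / 15.25751 ≈ 773.39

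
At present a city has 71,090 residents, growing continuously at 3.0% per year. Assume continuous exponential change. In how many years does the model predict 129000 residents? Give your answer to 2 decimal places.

129000 = 71090 · e^(0.03·t)
t = ln(129000/71090) / 0.03 = ln(1.8146) / 0.03 = 0.59587 / 0.03

t ≈ 19.86 years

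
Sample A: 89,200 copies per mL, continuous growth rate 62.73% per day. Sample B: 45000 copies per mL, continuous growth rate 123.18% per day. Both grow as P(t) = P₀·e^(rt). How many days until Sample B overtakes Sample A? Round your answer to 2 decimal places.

89200·e^(0.6273t) = 45000·e^(1.2318t)
89200/45000 = e^((1.2318 − 0.6273)t) → ln(1.98222) = 0.6045·t
t = 0.68422 / 0.6045

t ≈ 1.13 days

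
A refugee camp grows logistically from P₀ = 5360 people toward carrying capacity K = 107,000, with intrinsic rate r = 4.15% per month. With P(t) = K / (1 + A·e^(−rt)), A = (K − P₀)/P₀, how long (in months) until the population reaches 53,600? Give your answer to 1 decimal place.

A = (107000 − 5360)/5360 = 18.96269
53600 = 107000/(1 + 18.96269·e^(−0.0415t)) → 1 + 18.96269·e^(−0.0415t) = 1.99627
e^(−0.0415t) = 0.052538 → t = ln(19.03371)/0.0415 = 2.94621/0.0415

t ≈ 71.0 months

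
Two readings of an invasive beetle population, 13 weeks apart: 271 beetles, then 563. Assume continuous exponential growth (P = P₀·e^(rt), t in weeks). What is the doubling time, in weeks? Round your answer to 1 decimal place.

r = ln(563/271) / 13 = ln(2.07749) / 13 ≈ 0.056243 per week
doubling time = ln 2 / |r| = 0.69315 / 0.056243

doubling time ≈ 12.3 weeks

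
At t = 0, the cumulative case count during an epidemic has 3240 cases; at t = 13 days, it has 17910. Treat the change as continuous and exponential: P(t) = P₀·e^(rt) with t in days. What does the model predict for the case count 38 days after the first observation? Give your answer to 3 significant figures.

r = ln(17910/3240) / 13 ≈ 0.131522 per day
P(38) = 3240 · e^(0.131522·38) = 3240 · 148.09229 ≈ 479819.02

≈ 480,000 cases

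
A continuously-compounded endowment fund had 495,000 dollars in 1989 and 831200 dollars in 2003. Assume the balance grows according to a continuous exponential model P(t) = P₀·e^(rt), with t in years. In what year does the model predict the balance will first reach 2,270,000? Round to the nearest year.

r = ln(831200/495000) / 14 = 0.51831/14 ≈ 0.037022 per year
t = ln(2270000/495000) / r = 1.52298/0.037022 ≈ 41.14 years after 1989

year 2030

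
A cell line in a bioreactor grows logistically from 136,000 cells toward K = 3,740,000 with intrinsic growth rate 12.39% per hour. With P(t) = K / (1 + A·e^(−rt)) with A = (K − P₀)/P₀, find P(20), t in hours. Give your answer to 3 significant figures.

≈ 1,160,000 cells

A = (3740000 − 136000)/136000 = 26.5
P(20) = 3740000 / (1 + 26.5·e^(−0.1239·20)) = 3740000 / (1 + 26.5·0.083911)
= 3740000 / 3.22364 ≈ 1160179.78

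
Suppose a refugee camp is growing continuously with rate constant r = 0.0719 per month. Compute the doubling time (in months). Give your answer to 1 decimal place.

doubling time ≈ 9.6 months

doubling time = ln(2) / |r| = 0.69315 / 0.0719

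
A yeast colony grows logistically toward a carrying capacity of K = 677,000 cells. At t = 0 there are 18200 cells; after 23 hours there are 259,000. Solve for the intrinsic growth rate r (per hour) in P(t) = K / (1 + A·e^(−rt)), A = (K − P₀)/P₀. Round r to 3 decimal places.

r ≈ 0.135 per hour

A = (677000 − 18200)/18200 = 36.1978
259000 = 677000/(1 + 36.1978·e^(−r·23)) → e^(−23r) = (2.6139 − 1)/36.1978 = 0.044586
r = −ln(0.044586)/23 = 3.11035/23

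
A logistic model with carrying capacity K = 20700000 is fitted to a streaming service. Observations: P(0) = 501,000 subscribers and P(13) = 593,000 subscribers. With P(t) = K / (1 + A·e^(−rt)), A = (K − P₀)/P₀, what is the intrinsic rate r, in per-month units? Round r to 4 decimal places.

A = (20700000 − 501000)/501000 = 40.31737
593000 = 20700000/(1 + 40.31737·e^(−r·13)) → e^(−13r) = (34.90725 − 1)/40.31737 = 0.841009
r = −ln(0.841009)/13 = 0.17315/13

r ≈ 0.0133 per month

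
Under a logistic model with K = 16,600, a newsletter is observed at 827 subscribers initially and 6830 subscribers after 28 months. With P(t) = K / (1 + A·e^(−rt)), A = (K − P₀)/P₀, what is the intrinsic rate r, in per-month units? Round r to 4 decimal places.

A = (16600 − 827)/827 = 19.07255
6830 = 16600/(1 + 19.07255·e^(−r·28)) → e^(−28r) = (2.43045 − 1)/19.07255 = 0.075001
r = −ln(0.075001)/28 = 2.59026/28

r ≈ 0.0925 per month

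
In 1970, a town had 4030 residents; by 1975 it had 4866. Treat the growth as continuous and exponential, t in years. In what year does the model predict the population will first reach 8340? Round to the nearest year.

r = ln(4866/4030) / 5 = 0.18851/5 ≈ 0.037701 per year
t = ln(8340/4030) / r = 0.7273/0.037701 ≈ 19.29 years after 1970

year 1989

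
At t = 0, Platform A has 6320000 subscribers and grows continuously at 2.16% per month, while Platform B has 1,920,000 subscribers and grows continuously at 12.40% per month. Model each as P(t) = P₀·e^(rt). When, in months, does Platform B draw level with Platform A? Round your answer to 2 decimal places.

t ≈ 11.63 months

6320000·e^(0.0216t) = 1920000·e^(0.124t)
6320000/1920000 = e^((0.124 − 0.0216)t) → ln(3.29167) = 0.1024·t
t = 1.19139 / 0.1024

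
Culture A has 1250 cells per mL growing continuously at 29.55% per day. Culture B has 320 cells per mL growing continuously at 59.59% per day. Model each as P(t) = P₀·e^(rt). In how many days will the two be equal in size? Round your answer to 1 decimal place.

1250·e^(0.2955t) = 320·e^(0.5959t)
1250/320 = e^((0.5959 − 0.2955)t) → ln(3.90625) = 0.3004·t
t = 1.36258 / 0.3004

t ≈ 4.5 days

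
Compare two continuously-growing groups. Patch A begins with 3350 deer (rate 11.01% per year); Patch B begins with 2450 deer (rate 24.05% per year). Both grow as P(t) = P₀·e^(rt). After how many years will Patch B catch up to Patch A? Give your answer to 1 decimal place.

t ≈ 2.4 years

3350·e^(0.1101t) = 2450·e^(0.2405t)
3350/2450 = e^((0.2405 − 0.1101)t) → ln(1.36735) = 0.1304·t
t = 0.31287 / 0.1304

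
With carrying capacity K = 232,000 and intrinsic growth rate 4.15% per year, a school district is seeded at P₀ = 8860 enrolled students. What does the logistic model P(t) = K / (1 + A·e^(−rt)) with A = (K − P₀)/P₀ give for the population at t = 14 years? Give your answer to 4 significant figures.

A = (232000 − 8860)/8860 = 25.1851
P(14) = 232000 / (1 + 25.1851·e^(−0.0415·14)) = 232000 / (1 + 25.1851·0.559339)
= 232000 / 15.087 ≈ 15377.47

≈ 15,380 enrolled students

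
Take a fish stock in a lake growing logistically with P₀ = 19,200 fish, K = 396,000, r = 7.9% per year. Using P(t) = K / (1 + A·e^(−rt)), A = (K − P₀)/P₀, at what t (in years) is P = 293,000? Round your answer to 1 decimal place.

t ≈ 50.9 years

A = (396000 − 19200)/19200 = 19.625
293000 = 396000/(1 + 19.625·e^(−0.079t)) → 1 + 19.625·e^(−0.079t) = 1.35154
e^(−0.079t) = 0.017913 → t = ln(55.82646)/0.079 = 4.02225/0.079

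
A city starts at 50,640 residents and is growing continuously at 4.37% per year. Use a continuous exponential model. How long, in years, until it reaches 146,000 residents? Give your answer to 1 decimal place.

t ≈ 24.2 years

146000 = 50640 · e^(0.0437·t)
t = ln(146000/50640) / 0.0437 = ln(2.8831) / 0.0437 = 1.05886 / 0.0437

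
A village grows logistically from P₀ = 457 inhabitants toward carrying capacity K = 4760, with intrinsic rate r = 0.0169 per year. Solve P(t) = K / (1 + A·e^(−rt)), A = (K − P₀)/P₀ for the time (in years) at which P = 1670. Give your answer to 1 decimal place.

A = (4760 − 457)/457 = 9.41575
1670 = 4760/(1 + 9.41575·e^(−0.0169t)) → 1 + 9.41575·e^(−0.0169t) = 2.8503
e^(−0.0169t) = 0.196511 → t = ln(5.08877)/0.0169 = 1.62704/0.0169

t ≈ 96.3 years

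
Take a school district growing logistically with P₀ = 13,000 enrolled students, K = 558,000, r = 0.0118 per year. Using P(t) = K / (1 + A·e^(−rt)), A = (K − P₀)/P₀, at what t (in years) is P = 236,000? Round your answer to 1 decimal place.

A = (558000 − 13000)/13000 = 41.92308
236000 = 558000/(1 + 41.92308·e^(−0.0118t)) → 1 + 41.92308·e^(−0.0118t) = 2.36441
e^(−0.0118t) = 0.032545 → t = ln(30.72623)/0.0118 = 3.42512/0.0118

t ≈ 290.3 years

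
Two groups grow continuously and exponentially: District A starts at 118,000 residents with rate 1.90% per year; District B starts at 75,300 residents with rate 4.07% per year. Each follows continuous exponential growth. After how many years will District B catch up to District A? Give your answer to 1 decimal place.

118000·e^(0.019t) = 75300·e^(0.0407t)
118000/75300 = e^((0.0407 − 0.019)t) → ln(1.56707) = 0.0217·t
t = 0.4492 / 0.0217

t ≈ 20.7 years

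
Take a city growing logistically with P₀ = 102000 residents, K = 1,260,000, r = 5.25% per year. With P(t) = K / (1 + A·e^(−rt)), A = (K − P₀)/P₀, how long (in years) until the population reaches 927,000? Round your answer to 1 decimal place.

A = (1260000 − 102000)/102000 = 11.35294
927000 = 1260000/(1 + 11.35294·e^(−0.0525t)) → 1 + 11.35294·e^(−0.0525t) = 1.35922
e^(−0.0525t) = 0.031641 → t = ln(31.60413)/0.0525 = 3.45329/0.0525

t ≈ 65.8 years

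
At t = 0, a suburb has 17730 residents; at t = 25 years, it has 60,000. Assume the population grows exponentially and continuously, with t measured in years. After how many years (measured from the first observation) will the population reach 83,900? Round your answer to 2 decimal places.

r = ln(60000/17730) / 25 ≈ 0.048763 per year
t = ln(83900/17730) / r = 1.55437 / 0.048763 ≈ 31.876

t ≈ 31.88 years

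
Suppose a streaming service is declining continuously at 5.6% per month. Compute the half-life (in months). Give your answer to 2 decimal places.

half-life = ln(2) / |r| = 0.69315 / 0.056

half-life ≈ 12.38 months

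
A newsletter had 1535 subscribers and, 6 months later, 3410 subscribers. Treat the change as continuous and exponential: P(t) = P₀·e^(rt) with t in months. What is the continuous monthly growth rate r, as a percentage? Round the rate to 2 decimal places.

r ≈ 13.30% per month

3410 = 1535 · e^(r·6)
e^(6r) = 3410/1535 = 2.2215
r = ln(2.2215) / 6 = 0.79818 / 6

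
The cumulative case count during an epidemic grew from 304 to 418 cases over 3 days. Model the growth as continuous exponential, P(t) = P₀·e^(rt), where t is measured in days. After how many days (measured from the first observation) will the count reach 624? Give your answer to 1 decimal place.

r = ln(418/304) / 3 ≈ 0.106151 per day
t = ln(624/304) / r = 0.71912 / 0.106151 ≈ 6.775

t ≈ 6.8 days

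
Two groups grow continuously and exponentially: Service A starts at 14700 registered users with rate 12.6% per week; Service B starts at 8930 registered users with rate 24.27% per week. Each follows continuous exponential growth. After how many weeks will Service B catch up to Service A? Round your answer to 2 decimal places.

14700·e^(0.126t) = 8930·e^(0.2427t)
14700/8930 = e^((0.2427 − 0.126)t) → ln(1.64614) = 0.1167·t
t = 0.49843 / 0.1167

t ≈ 4.27 weeks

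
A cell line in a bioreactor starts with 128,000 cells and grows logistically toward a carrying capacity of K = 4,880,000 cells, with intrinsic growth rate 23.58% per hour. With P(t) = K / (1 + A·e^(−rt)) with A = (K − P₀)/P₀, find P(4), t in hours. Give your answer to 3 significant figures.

A = (4880000 − 128000)/128000 = 37.125
P(4) = 4880000 / (1 + 37.125·e^(−0.2358·4)) = 4880000 / (1 + 37.125·0.38938)
= 4880000 / 15.45573 ≈ 315740.59

≈ 316,000 cells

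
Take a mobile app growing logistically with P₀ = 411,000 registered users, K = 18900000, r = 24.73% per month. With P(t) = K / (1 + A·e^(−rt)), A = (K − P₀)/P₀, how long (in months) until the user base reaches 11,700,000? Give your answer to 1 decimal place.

t ≈ 17.4 months

A = (18900000 − 411000)/411000 = 44.9854
11700000 = 18900000/(1 + 44.9854·e^(−0.2473t)) → 1 + 44.9854·e^(−0.2473t) = 1.61538
e^(−0.2473t) = 0.01368 → t = ln(73.10128)/0.2473 = 4.29185/0.2473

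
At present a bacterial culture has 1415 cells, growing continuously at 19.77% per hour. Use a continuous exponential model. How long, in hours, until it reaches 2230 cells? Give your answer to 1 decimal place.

2230 = 1415 · e^(0.1977·t)
t = ln(2230/1415) / 0.1977 = ln(1.57597) / 0.1977 = 0.45487 / 0.1977

t ≈ 2.3 hours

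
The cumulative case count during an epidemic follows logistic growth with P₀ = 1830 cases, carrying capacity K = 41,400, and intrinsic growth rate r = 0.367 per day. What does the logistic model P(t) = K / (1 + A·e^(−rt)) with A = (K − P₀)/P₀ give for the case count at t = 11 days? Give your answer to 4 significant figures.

A = (41400 − 1830)/1830 = 21.62295
P(11) = 41400 / (1 + 21.62295·e^(−0.367·11)) = 41400 / (1 + 21.62295·0.01765)
= 41400 / 1.38165 ≈ 29964.12

≈ 29,960 cases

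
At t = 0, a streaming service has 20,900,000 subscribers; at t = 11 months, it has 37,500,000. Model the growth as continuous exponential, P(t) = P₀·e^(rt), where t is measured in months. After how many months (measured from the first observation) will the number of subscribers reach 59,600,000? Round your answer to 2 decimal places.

r = ln(37500000/20900000) / 11 ≈ 0.053145 per month
t = ln(59600000/20900000) / r = 1.04791 / 0.053145 ≈ 19.718

t ≈ 19.72 months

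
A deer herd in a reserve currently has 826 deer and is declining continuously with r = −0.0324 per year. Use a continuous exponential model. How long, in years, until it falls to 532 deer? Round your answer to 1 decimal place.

t ≈ 13.6 years

532 = 826 · e^(-0.0324·t)
t = ln(532/826) / -0.0324 = ln(0.64407) / -0.0324 = -0.43995 / -0.0324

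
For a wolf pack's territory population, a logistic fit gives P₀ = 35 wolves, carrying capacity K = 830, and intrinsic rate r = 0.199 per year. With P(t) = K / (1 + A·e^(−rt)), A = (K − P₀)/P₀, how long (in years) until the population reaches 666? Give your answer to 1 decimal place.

A = (830 − 35)/35 = 22.71429
666 = 830/(1 + 22.71429·e^(−0.199t)) → 1 + 22.71429·e^(−0.199t) = 1.24625
e^(−0.199t) = 0.010841 → t = ln(92.24216)/0.199 = 4.52442/0.199

t ≈ 22.7 years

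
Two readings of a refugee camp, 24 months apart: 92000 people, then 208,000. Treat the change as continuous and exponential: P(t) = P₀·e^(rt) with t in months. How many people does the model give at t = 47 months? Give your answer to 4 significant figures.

r = ln(208000/92000) / 24 ≈ 0.03399 per month
P(47) = 92000 · e^(0.03399·47) = 92000 · 4.94071 ≈ 454545.5

≈ 454,500 people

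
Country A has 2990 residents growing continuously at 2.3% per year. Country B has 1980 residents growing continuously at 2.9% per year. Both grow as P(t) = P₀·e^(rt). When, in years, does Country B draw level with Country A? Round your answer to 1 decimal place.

2990·e^(0.023t) = 1980·e^(0.029t)
2990/1980 = e^((0.029 − 0.023)t) → ln(1.5101) = 0.006·t
t = 0.41218 / 0.006

t ≈ 68.7 years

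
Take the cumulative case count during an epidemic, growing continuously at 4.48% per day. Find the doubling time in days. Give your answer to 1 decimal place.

doubling time = ln(2) / |r| = 0.69315 / 0.0448

doubling time ≈ 15.5 days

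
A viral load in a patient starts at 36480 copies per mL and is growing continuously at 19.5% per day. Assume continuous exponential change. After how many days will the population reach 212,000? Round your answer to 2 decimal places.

t ≈ 9.02 days

212000 = 36480 · e^(0.195·t)
t = ln(212000/36480) / 0.195 = ln(5.8114) / 0.195 = 1.75982 / 0.195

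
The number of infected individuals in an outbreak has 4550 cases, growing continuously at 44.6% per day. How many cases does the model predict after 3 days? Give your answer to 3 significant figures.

≈ 17,300 cases

P(3) = 4550 · e^(0.446·3) = 4550 · e^(1.338)
= 4550 · 3.81141 ≈ 17341.93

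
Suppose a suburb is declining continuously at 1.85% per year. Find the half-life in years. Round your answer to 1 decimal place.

half-life ≈ 37.5 years

half-life = ln(2) / |r| = 0.69315 / 0.0185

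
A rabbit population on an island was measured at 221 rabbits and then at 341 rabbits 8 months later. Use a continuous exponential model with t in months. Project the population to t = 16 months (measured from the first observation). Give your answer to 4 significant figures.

r = ln(341/221) / 8 ≈ 0.054215 per month
P(16) = 221 · e^(0.054215·16) = 221 · 2.38081 ≈ 526.16

≈ 526.2 rabbits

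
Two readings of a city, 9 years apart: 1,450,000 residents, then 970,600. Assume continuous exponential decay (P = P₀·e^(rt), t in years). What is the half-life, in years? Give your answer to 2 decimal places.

half-life ≈ 15.54 years

r = ln(970600/1450000) / 9 = ln(0.66938) / 9 ≈ -0.0446 per year
half-life = ln 2 / |r| = 0.69315 / 0.0446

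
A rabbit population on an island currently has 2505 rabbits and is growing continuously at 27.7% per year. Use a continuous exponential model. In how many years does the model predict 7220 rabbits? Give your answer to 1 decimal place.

7220 = 2505 · e^(0.277·t)
t = ln(7220/2505) / 0.277 = ln(2.88224) / 0.277 = 1.05857 / 0.277

t ≈ 3.8 years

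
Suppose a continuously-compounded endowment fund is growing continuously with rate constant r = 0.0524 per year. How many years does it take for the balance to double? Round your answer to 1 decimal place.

doubling time ≈ 13.2 years

doubling time = ln(2) / |r| = 0.69315 / 0.0524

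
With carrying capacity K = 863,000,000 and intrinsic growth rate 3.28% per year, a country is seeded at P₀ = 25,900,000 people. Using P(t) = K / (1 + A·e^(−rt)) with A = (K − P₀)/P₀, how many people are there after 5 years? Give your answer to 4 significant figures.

A = (863000000 − 25900000)/25900000 = 32.32046
P(5) = 863000000 / (1 + 32.32046·e^(−0.0328·5)) = 863000000 / (1 + 32.32046·0.848742)
= 863000000 / 28.43174 ≈ 30353405.74

≈ 30,350,000 people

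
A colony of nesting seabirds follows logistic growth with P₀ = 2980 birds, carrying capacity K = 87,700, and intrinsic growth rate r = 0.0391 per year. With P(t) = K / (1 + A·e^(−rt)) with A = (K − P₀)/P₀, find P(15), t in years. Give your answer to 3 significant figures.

A = (87700 − 2980)/2980 = 28.42953
P(15) = 87700 / (1 + 28.42953·e^(−0.0391·15)) = 87700 / (1 + 28.42953·0.556271)
= 87700 / 16.81452 ≈ 5215.73

≈ 5,220 birds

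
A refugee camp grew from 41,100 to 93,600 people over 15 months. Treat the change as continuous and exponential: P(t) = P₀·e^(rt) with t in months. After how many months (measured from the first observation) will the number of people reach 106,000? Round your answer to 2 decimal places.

r = ln(93600/41100) / 15 ≈ 0.054868 per month
t = ln(106000/41100) / r = 0.94743 / 0.054868 ≈ 17.267

t ≈ 17.27 months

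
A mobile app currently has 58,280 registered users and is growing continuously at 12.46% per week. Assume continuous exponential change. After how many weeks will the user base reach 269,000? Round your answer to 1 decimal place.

269000 = 58280 · e^(0.1246·t)
t = ln(269000/58280) / 0.1246 = ln(4.61565) / 0.1246 = 1.52945 / 0.1246

t ≈ 12.3 weeks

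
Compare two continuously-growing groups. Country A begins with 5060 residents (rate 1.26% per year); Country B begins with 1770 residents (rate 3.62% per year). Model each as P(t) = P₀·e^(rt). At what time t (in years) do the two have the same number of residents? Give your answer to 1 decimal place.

t ≈ 44.5 years

5060·e^(0.0126t) = 1770·e^(0.0362t)
5060/1770 = e^((0.0362 − 0.0126)t) → ln(2.85876) = 0.0236·t
t = 1.05039 / 0.0236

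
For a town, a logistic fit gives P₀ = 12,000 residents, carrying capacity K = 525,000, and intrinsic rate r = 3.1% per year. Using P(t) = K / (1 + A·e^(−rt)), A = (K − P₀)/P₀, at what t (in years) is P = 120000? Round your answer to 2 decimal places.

A = (525000 − 12000)/12000 = 42.75
120000 = 525000/(1 + 42.75·e^(−0.031t)) → 1 + 42.75·e^(−0.031t) = 4.375
e^(−0.031t) = 0.078947 → t = ln(12.66667)/0.031 = 2.53897/0.031

t ≈ 81.90 years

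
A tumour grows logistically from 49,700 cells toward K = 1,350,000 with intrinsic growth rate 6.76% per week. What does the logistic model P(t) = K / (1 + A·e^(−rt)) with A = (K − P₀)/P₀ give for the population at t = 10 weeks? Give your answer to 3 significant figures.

≈ 94,400 cells

A = (1350000 − 49700)/49700 = 26.16298
P(10) = 1350000 / (1 + 26.16298·e^(−0.0676·10)) = 1350000 / (1 + 26.16298·0.508648)
= 1350000 / 14.30773 ≈ 94354.57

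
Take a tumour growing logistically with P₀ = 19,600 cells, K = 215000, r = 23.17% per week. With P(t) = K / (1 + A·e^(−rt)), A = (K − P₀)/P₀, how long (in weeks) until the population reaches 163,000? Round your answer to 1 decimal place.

A = (215000 − 19600)/19600 = 9.96939
163000 = 215000/(1 + 9.96939·e^(−0.2317t)) → 1 + 9.96939·e^(−0.2317t) = 1.31902
e^(−0.2317t) = 0.032 → t = ln(31.2502)/0.2317 = 3.44203/0.2317

t ≈ 14.9 weeks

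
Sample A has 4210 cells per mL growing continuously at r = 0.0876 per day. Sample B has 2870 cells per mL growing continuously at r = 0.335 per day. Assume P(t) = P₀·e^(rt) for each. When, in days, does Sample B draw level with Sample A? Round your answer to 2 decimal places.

t ≈ 1.55 days

4210·e^(0.0876t) = 2870·e^(0.335t)
4210/2870 = e^((0.335 − 0.0876)t) → ln(1.4669) = 0.2474·t
t = 0.38315 / 0.2474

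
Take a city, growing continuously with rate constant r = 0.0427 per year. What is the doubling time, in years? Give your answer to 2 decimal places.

doubling time = ln(2) / |r| = 0.69315 / 0.0427

doubling time ≈ 16.23 years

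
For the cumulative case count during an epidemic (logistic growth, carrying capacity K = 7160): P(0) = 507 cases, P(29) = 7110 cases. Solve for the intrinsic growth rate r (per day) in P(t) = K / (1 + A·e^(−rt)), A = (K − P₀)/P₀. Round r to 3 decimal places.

A = (7160 − 507)/507 = 13.12229
7110 = 7160/(1 + 13.12229·e^(−r·29)) → e^(−29r) = (1.00703 − 1)/13.12229 = 0.000536
r = −ln(0.000536)/29 = 7.53155/29

r ≈ 0.260 per day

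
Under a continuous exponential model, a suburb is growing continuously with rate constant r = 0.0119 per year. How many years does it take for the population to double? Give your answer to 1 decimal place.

doubling time ≈ 58.2 years

doubling time = ln(2) / |r| = 0.69315 / 0.0119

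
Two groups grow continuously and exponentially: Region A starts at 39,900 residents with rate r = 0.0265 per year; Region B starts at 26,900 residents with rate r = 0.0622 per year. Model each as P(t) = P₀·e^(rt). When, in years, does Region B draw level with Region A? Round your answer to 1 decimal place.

t ≈ 11.0 years

39900·e^(0.0265t) = 26900·e^(0.0622t)
39900/26900 = e^((0.0622 − 0.0265)t) → ln(1.48327) = 0.0357·t
t = 0.39425 / 0.0357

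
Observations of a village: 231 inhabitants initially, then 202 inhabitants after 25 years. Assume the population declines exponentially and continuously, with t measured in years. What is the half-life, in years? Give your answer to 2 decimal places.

r = ln(202/231) / 25 = ln(0.87446) / 25 ≈ -0.005366 per year
half-life = ln 2 / |r| = 0.69315 / 0.005366

half-life ≈ 129.17 years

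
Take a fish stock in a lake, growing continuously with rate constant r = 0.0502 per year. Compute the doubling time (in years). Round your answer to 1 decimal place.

doubling time = ln(2) / |r| = 0.69315 / 0.0502

doubling time ≈ 13.8 years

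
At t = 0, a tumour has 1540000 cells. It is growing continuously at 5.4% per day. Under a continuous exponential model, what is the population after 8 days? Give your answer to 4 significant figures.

P(8) = 1540000 · e^(0.054·8) = 1540000 · e^(0.432)
= 1540000 · 1.54034 ≈ 2372116.08

≈ 2,372,000 cells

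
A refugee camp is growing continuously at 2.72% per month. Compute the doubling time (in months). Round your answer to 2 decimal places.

doubling time = ln(2) / |r| = 0.69315 / 0.0272

doubling time ≈ 25.48 months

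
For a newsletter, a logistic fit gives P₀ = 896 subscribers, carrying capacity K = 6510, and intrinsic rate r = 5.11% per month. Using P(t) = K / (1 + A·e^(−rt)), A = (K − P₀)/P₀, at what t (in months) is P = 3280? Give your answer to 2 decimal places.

t ≈ 36.21 months

A = (6510 − 896)/896 = 6.26562
3280 = 6510/(1 + 6.26562·e^(−0.0511t)) → 1 + 6.26562·e^(−0.0511t) = 1.98476
e^(−0.0511t) = 0.157168 → t = ln(6.36262)/0.0511 = 1.85044/0.0511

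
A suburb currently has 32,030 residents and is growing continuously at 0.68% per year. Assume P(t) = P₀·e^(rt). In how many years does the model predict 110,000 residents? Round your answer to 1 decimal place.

110000 = 32030 · e^(0.0068·t)
t = ln(110000/32030) / 0.0068 = ln(3.43428) / 0.0068 = 1.23381 / 0.0068

t ≈ 181.4 years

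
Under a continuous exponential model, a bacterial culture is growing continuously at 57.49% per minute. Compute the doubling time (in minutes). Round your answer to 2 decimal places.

doubling time ≈ 1.21 minutes

doubling time = ln(2) / |r| = 0.69315 / 0.5749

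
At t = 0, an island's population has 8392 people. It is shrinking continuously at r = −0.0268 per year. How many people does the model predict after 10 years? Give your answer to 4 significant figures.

P(10) = 8392 · e^(-0.0268·10) = 8392 · e^(-0.268)
= 8392 · 0.76491 ≈ 6419.11

≈ 6,419 people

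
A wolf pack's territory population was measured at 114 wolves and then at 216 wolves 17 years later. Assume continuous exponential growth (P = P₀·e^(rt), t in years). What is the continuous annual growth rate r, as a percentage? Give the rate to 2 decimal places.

216 = 114 · e^(r·17)
e^(17r) = 216/114 = 1.89474
r = ln(1.89474) / 17 = 0.63908 / 17

r ≈ 3.76% per year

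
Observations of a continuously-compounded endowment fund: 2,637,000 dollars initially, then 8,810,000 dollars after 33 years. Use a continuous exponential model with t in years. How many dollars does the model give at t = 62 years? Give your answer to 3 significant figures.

r = ln(8810000/2637000) / 33 ≈ 0.036553 per year
P(62) = 2637000 · e^(0.036553·62) = 2637000 · 9.64346 ≈ 25429791.82

≈ 25,400,000 dollars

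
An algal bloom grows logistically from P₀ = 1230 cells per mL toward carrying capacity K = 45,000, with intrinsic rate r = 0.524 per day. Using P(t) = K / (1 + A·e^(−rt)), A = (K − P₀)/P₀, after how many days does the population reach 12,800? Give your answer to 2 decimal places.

A = (45000 − 1230)/1230 = 35.58537
12800 = 45000/(1 + 35.58537·e^(−0.524t)) → 1 + 35.58537·e^(−0.524t) = 3.51562
e^(−0.524t) = 0.070693 → t = ln(14.14574)/0.524 = 2.64941/0.524

t ≈ 5.06 days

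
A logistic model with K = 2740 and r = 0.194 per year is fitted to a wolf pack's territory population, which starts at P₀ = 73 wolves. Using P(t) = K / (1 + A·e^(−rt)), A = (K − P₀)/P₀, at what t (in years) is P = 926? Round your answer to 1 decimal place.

A = (2740 − 73)/73 = 36.53425
926 = 2740/(1 + 36.53425·e^(−0.194t)) → 1 + 36.53425·e^(−0.194t) = 2.95896
e^(−0.194t) = 0.05362 → t = ln(18.64979)/0.194 = 2.92583/0.194

t ≈ 15.1 years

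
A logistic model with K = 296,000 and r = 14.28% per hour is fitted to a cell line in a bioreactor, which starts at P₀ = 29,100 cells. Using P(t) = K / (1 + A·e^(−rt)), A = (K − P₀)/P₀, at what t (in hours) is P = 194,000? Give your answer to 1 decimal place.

t ≈ 20.0 hours

A = (296000 − 29100)/29100 = 9.17182
194000 = 296000/(1 + 9.17182·e^(−0.1428t)) → 1 + 9.17182·e^(−0.1428t) = 1.52577
e^(−0.1428t) = 0.057325 → t = ln(17.44444)/0.1428 = 2.85902/0.1428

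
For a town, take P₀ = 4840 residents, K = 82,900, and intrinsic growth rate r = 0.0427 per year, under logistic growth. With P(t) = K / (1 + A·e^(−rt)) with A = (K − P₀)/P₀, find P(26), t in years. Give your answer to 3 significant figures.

A = (82900 − 4840)/4840 = 16.1281
P(26) = 82900 / (1 + 16.1281·e^(−0.0427·26)) = 82900 / (1 + 16.1281·0.329493)
= 82900 / 6.3141 ≈ 13129.35

≈ 13,100 residents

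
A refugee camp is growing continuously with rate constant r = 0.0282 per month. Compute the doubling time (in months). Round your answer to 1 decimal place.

doubling time = ln(2) / |r| = 0.69315 / 0.0282

doubling time ≈ 24.6 months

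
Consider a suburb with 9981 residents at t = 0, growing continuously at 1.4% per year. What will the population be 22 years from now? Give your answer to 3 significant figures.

P(22) = 9981 · e^(0.014·22) = 9981 · e^(0.308)
= 9981 · 1.3607 ≈ 13581.16

≈ 13,600 residents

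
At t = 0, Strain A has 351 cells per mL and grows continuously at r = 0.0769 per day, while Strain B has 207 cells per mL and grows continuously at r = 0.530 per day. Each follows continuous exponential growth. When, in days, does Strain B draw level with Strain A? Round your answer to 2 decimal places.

351·e^(0.0769t) = 207·e^(0.53t)
351/207 = e^((0.53 − 0.0769)t) → ln(1.69565) = 0.4531·t
t = 0.52807 / 0.4531

t ≈ 1.17 days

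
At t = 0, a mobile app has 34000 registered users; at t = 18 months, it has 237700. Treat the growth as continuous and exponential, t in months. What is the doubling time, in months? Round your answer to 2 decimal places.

r = ln(237700/34000) / 18 = ln(6.99118) / 18 ≈ 0.108036 per month
doubling time = ln 2 / |r| = 0.69315 / 0.108036

doubling time ≈ 6.42 months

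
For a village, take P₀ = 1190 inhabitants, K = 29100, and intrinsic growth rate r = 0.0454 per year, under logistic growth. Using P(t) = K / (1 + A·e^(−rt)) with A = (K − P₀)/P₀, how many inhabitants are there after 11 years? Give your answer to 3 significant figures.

A = (29100 − 1190)/1190 = 23.45378
P(11) = 29100 / (1 + 23.45378·e^(−0.0454·11)) = 29100 / (1 + 23.45378·0.606895)
= 29100 / 15.23398 ≈ 1910.2

≈ 1,910 inhabitants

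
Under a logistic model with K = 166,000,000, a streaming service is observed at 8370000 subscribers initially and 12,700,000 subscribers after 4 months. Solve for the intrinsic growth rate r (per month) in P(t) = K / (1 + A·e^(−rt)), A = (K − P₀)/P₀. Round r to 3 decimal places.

A = (166000000 − 8370000)/8370000 = 18.83274
12700000 = 166000000/(1 + 18.83274·e^(−r·4)) → e^(−4r) = (13.07087 − 1)/18.83274 = 0.640951
r = −ln(0.640951)/4 = 0.4448/4

r ≈ 0.111 per month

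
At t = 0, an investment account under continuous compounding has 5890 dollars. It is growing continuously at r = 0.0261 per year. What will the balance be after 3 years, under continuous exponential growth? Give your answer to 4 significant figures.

≈ 6,370 dollars

P(3) = 5890 · e^(0.0261·3) = 5890 · e^(0.0783)
= 5890 · 1.08145 ≈ 6369.72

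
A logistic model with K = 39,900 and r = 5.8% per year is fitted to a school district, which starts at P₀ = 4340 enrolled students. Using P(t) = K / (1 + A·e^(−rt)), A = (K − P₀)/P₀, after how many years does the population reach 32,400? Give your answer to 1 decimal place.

A = (39900 − 4340)/4340 = 8.19355
32400 = 39900/(1 + 8.19355·e^(−0.058t)) → 1 + 8.19355·e^(−0.058t) = 1.23148
e^(−0.058t) = 0.028252 → t = ln(35.39613)/0.058 = 3.5666/0.058

t ≈ 61.5 years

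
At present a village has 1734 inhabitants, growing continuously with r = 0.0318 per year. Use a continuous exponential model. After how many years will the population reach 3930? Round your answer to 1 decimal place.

t ≈ 25.7 years

3930 = 1734 · e^(0.0318·t)
t = ln(3930/1734) / 0.0318 = ln(2.26644) / 0.0318 = 0.81821 / 0.0318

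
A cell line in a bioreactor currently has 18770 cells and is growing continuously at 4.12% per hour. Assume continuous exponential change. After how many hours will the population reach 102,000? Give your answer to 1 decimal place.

t ≈ 41.1 hours

102000 = 18770 · e^(0.0412·t)
t = ln(102000/18770) / 0.0412 = ln(5.4342) / 0.0412 = 1.69271 / 0.0412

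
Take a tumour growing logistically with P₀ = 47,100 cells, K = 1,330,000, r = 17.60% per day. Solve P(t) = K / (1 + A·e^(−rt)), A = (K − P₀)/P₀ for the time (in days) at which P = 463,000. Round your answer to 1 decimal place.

A = (1330000 − 47100)/47100 = 27.23779
463000 = 1330000/(1 + 27.23779·e^(−0.176t)) → 1 + 27.23779·e^(−0.176t) = 2.87257
e^(−0.176t) = 0.068749 → t = ln(14.54567)/0.176 = 2.67729/0.176

t ≈ 15.2 days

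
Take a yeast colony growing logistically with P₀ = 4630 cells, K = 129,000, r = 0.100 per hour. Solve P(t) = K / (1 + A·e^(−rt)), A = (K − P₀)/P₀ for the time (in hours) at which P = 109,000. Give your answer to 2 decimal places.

A = (129000 − 4630)/4630 = 26.86177
109000 = 129000/(1 + 26.86177·e^(−0.1t)) → 1 + 26.86177·e^(−0.1t) = 1.18349
e^(−0.1t) = 0.006831 → t = ln(146.39665)/0.1 = 4.98632/0.1

t ≈ 49.86 hours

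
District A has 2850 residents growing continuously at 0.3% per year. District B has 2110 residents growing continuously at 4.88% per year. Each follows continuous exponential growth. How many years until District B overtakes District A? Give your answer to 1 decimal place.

2850·e^(0.003t) = 2110·e^(0.0488t)
2850/2110 = e^((0.0488 − 0.003)t) → ln(1.35071) = 0.0458·t
t = 0.30063 / 0.0458

t ≈ 6.6 years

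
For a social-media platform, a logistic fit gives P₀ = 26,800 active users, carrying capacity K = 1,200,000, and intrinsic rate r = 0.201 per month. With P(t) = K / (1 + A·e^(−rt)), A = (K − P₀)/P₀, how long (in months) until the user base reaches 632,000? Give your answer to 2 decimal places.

t ≈ 19.33 months

A = (1200000 − 26800)/26800 = 43.77612
632000 = 1200000/(1 + 43.77612·e^(−0.201t)) → 1 + 43.77612·e^(−0.201t) = 1.89873
e^(−0.201t) = 0.02053 → t = ln(48.70864)/0.201 = 3.88586/0.201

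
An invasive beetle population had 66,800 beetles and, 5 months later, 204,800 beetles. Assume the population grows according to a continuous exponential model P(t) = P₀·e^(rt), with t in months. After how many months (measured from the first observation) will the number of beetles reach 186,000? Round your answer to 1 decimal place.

r = ln(204800/66800) / 5 ≈ 0.224066 per month
t = ln(186000/66800) / r = 1.02404 / 0.224066 ≈ 4.57

t ≈ 4.6 months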